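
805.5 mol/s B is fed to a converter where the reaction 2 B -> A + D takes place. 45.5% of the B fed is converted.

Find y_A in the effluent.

0.228

B reacted = 0.455 × 805.5 = 366.5 mol/s; ν_B = −2, so ξ = 366.5/2 = 183.3 mol/s.
Outlet amounts (n = n₀ + ν ξ):
  B: 805.5 − 2(183.3) = 439
  A: 0 + 1(183.3) = 183.3
  D: 0 + 1(183.3) = 183.3
Total out = 805.5 mol/s; y_A = 183.3 / 805.5 = 0.2275.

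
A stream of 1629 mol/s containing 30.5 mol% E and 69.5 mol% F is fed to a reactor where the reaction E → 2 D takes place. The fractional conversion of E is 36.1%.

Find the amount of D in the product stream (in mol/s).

359 mol/s

E reacted = 0.361 × 496.8 = 179.4 mol/s; ν_E = −1, so ξ = 179.4/1 = 179.4 mol/s.
Outlet amounts (n = n₀ + ν ξ):
  E: 496.8 − 1(179.4) = 317.5
  D: 0 + 2(179.4) = 358.7
  F: 1132 (inert)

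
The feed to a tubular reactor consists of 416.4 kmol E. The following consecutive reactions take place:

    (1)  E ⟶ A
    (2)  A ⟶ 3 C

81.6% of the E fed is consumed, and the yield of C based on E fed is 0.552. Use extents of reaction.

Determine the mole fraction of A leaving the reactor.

Conversion of E: E consumed = 1ξ₁ = 0.816 × 416.4 → ξ₁ = 339.8 kmol.
Yield of C: 3ξ₂ / 416.4 = 0.552 → ξ₂ = 76.62 kmol.
Outlet amounts (n = n₀ + Σ ν·ξ):
  E: 416.4 − 1(339.8) = 76.62
  A: 0 + 1(339.8) − 1(76.62) = 263.2
  C: 0 + 3(76.62) = 229.9
Total out = 569.6 kmol; y_A = 263.2 / 569.6 = 0.462.

0.462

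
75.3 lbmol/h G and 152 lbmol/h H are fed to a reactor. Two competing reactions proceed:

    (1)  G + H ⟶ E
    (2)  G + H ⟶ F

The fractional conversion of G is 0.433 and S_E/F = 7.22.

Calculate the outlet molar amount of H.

Conversion of G: G consumed = 0.433 × 75.3 = 32.6 lbmol/h = 1ξ₁ + 1ξ₂.
Selectivity: 1ξ₁ / (1ξ₂) = 7.22 → ξ₁ = 7.22 ξ₂.
Substitute: (1·7.22 + 1) ξ₂ = 32.6 → ξ₂ = 3.967 lbmol/h, ξ₁ = 28.64 lbmol/h.
Outlet amounts (n = n₀ + Σ ν·ξ):
  G: 75.3 − 1(28.64) − 1(3.967) = 42.7
  H: 152 − 1(28.64) − 1(3.967) = 119.4
  E: 0 + 1(28.64) = 28.64
  F: 0 + 1(3.967) = 3.967

119 lbmol/h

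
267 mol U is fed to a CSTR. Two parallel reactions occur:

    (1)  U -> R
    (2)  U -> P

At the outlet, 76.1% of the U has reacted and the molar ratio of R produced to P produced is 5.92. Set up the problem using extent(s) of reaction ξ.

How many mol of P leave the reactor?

29.4 mol

Conversion of U: U consumed = 0.761 × 267 = 203.2 mol = 1ξ₁ + 1ξ₂.
Selectivity: 1ξ₁ / (1ξ₂) = 5.92 → ξ₁ = 5.92 ξ₂.
Substitute: (1·5.92 + 1) ξ₂ = 203.2 → ξ₂ = 29.36 mol, ξ₁ = 173.8 mol.
Outlet amounts (n = n₀ + Σ ν·ξ):
  U: 267 − 1(173.8) − 1(29.36) = 63.81
  R: 0 + 1(173.8) = 173.8
  P: 0 + 1(29.36) = 29.36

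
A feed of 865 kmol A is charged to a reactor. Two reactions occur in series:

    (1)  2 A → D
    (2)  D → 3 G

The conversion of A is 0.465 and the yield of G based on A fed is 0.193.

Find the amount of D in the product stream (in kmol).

Conversion of A: A consumed = 2ξ₁ = 0.465 × 865 → ξ₁ = 201.1 kmol.
Yield of G: 3ξ₂ / 865 = 0.193 → ξ₂ = 55.65 kmol.
Outlet amounts (n = n₀ + Σ ν·ξ):
  A: 865 − 2(201.1) = 462.8
  D: 0 + 1(201.1) − 1(55.65) = 145.5
  G: 0 + 3(55.65) = 166.9

145 kmol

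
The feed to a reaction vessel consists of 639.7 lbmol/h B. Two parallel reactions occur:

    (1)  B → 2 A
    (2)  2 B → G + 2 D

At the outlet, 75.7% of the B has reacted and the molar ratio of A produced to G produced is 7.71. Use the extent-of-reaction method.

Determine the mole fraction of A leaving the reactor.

Conversion of B: B consumed = 0.757 × 639.7 = 484.3 lbmol/h = 1ξ₁ + 2ξ₂.
Selectivity: 2ξ₁ / (1ξ₂) = 7.71 → ξ₁ = 3.855 ξ₂.
Substitute: (1·3.855 + 2) ξ₂ = 484.3 → ξ₂ = 82.71 lbmol/h, ξ₁ = 318.8 lbmol/h.
Outlet amounts (n = n₀ + Σ ν·ξ):
  B: 639.7 − 1(318.8) − 2(82.71) = 155.4
  A: 0 + 2(318.8) = 637.7
  G: 0 + 1(82.71) = 82.71
  D: 0 + 2(82.71) = 165.4
Total out = 1041 lbmol/h; y_A = 637.7 / 1041 = 0.6124.

0.612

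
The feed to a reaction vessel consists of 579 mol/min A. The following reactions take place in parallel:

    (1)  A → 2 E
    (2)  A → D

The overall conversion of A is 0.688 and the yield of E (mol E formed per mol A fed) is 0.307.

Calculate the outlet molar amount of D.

Yield of E: 2ξ₁ / 579 = 0.307 → ξ₁ = 88.88 mol/min.
Conversion of A: 1ξ₁ + 1ξ₂ = 0.688 × 579 = 398.4 → ξ₂ = 309.5 mol/min.
Outlet amounts (n = n₀ + Σ ν·ξ):
  A: 579 − 1(88.88) − 1(309.5) = 180.6
  E: 0 + 2(88.88) = 177.8
  D: 0 + 1(309.5) = 309.5

309 mol/min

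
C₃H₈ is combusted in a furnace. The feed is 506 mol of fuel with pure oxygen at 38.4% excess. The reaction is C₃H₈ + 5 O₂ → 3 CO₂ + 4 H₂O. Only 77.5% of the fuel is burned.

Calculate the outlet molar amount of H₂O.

Stoichiometric O₂ = 5 × 506 = 2530 mol; O₂ fed = 2530 × 1.384 = 3502 mol.
Fuel reacted = 0.775 × 506 → ξ = 392.2 mol.
Outlet (n = n₀ + ν ξ):
  C₃H₈: 506 − 1(392.2) = 113.8
  O₂: 3502 − 5(392.2) = 1541
  CO₂: 0 + 3(392.2) = 1176
  H₂O: 0 + 4(392.2) = 1569

1570 mol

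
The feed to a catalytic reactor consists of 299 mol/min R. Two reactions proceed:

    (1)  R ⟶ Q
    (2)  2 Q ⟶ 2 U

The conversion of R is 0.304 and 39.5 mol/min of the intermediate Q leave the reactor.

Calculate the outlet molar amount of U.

51.4 mol/min

Conversion of R: R consumed = 1ξ₁ = 0.304 × 299 → ξ₁ = 90.9 mol/min.
Q balance: n_Q = 0 + 1ξ₁ − 2ξ₂ = 39.5 → ξ₂ = (1·90.9 − 39.5)/2 = 25.7 mol/min.
Outlet amounts (n = n₀ + Σ ν·ξ):
  R: 299 − 1(90.9) = 208.1
  Q: 0 + 1(90.9) − 2(25.7) = 39.5
  U: 0 + 2(25.7) = 51.4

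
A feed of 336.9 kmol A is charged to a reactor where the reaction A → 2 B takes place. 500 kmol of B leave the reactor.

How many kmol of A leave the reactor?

For B: n = n₀ + 2ξ → 500 = 0 + 2ξ, giving ξ = 250 kmol.
Outlet amounts (n = n₀ + ν ξ):
  A: 336.9 − 1(250) = 86.9
  B: 0 + 2(250) = 500

86.9 kmol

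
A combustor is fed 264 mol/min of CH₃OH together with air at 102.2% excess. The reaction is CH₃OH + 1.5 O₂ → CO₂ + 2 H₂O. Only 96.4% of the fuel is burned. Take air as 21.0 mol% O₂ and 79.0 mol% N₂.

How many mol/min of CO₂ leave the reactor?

Stoichiometric O₂ = 1.5 × 264 = 396 mol/min; O₂ fed = 396 × 2.022 = 800.7 mol/min.
N₂ fed = 800.7 × 79/21 = 3012 mol/min.
Fuel reacted = 0.964 × 264 → ξ = 254.5 mol/min.
Outlet (n = n₀ + ν ξ):
  CH₃OH: 264 − 1(254.5) = 9.504
  O₂: 800.7 − 1.5(254.5) = 419
  N₂: 3012 (inert)
  CO₂: 0 + 1(254.5) = 254.5
  H₂O: 0 + 2(254.5) = 509

254 mol/min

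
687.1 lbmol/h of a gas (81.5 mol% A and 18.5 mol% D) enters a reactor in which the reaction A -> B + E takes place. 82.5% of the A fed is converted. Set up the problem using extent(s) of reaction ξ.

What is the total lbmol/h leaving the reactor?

A reacted = 0.825 × 560 = 462 lbmol/h; ν_A = −1, so ξ = 462/1 = 462 lbmol/h.
Outlet amounts (n = n₀ + ν ξ):
  A: 560 − 1(462) = 98
  B: 0 + 1(462) = 462
  E: 0 + 1(462) = 462
  D: 127.1 (inert)
Total out = 98 + 462 + 462 + 127.1 = 1149 lbmol/h.

1150 lbmol/h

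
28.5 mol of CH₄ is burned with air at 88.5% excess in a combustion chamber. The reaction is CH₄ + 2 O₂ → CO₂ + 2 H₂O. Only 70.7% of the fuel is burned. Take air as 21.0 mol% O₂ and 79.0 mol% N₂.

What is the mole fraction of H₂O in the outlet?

Stoichiometric O₂ = 2 × 28.5 = 57 mol; O₂ fed = 57 × 1.885 = 107.4 mol.
N₂ fed = 107.4 × 79/21 = 404.2 mol.
Fuel reacted = 0.707 × 28.5 → ξ = 20.15 mol.
Outlet (n = n₀ + ν ξ):
  CH₄: 28.5 − 1(20.15) = 8.351
  O₂: 107.4 − 2(20.15) = 67.15
  N₂: 404.2 (inert)
  CO₂: 0 + 1(20.15) = 20.15
  H₂O: 0 + 2(20.15) = 40.3
Total out = 540.1 mol; y_H₂O = 40.3 / 540.1 = 0.07461.

0.0746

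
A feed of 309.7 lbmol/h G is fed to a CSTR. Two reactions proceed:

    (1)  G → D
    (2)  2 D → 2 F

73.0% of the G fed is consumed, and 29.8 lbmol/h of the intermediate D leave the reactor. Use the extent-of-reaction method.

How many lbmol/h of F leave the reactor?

196 lbmol/h

Conversion of G: G consumed = 1ξ₁ = 0.73 × 309.7 → ξ₁ = 226.1 lbmol/h.
D balance: n_D = 0 + 1ξ₁ − 2ξ₂ = 29.8 → ξ₂ = (1·226.1 − 29.8)/2 = 98.14 lbmol/h.
Outlet amounts (n = n₀ + Σ ν·ξ):
  G: 309.7 − 1(226.1) = 83.62
  D: 0 + 1(226.1) − 2(98.14) = 29.8
  F: 0 + 2(98.14) = 196.3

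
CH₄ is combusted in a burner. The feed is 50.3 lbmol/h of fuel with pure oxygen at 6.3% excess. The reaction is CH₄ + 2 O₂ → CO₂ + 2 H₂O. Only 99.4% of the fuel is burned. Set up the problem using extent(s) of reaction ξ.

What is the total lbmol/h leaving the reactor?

Stoichiometric O₂ = 2 × 50.3 = 100.6 lbmol/h; O₂ fed = 100.6 × 1.063 = 106.9 lbmol/h.
Fuel reacted = 0.994 × 50.3 → ξ = 50 lbmol/h.
Outlet (n = n₀ + ν ξ):
  CH₄: 50.3 − 1(50) = 0.3018
  O₂: 106.9 − 2(50) = 6.941
  CO₂: 0 + 1(50) = 50
  H₂O: 0 + 2(50) = 100
Total out = 0.3018 + 6.941 + 50 + 100 = 157.2 lbmol/h.

157 lbmol/h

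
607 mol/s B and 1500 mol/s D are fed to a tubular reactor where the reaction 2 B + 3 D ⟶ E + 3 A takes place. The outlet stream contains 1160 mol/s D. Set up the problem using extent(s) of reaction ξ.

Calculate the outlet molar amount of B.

For D: n = n₀ − 3ξ → 1160 = 1500 − 3ξ, giving ξ = 113.3 mol/s.
Outlet amounts (n = n₀ + ν ξ):
  B: 607 − 2(113.3) = 380.3
  D: 1500 − 3(113.3) = 1160
  E: 0 + 1(113.3) = 113.3
  A: 0 + 3(113.3) = 340

380 mol/s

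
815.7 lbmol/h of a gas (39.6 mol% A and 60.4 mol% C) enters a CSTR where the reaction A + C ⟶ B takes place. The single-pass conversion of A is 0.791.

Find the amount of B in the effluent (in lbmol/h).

A reacted = 0.791 × 323 = 255.5 lbmol/h; ν_A = −1, so ξ = 255.5/1 = 255.5 lbmol/h.
Outlet amounts (n = n₀ + ν ξ):
  A: 323 − 1(255.5) = 67.51
  C: 492.7 − 1(255.5) = 237.2
  B: 0 + 1(255.5) = 255.5

256 lbmol/h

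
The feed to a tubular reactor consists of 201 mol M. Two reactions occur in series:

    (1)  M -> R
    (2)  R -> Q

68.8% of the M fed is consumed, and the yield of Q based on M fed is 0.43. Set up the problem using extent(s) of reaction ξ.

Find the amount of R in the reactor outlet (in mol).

51.9 mol

Conversion of M: M consumed = 1ξ₁ = 0.688 × 201 → ξ₁ = 138.3 mol.
Yield of Q: 1ξ₂ / 201 = 0.43 → ξ₂ = 86.43 mol.
Outlet amounts (n = n₀ + Σ ν·ξ):
  M: 201 − 1(138.3) = 62.71
  R: 0 + 1(138.3) − 1(86.43) = 51.86
  Q: 0 + 1(86.43) = 86.43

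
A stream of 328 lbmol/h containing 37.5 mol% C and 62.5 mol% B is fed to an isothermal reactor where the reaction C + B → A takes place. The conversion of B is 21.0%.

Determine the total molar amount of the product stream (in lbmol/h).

B reacted = 0.21 × 205 = 43.05 lbmol/h; ν_B = −1, so ξ = 43.05/1 = 43.05 lbmol/h.
Outlet amounts (n = n₀ + ν ξ):
  C: 123 − 1(43.05) = 79.95
  B: 205 − 1(43.05) = 161.9
  A: 0 + 1(43.05) = 43.05
Total out = 79.95 + 161.9 + 43.05 = 284.9 lbmol/h.

285 lbmol/h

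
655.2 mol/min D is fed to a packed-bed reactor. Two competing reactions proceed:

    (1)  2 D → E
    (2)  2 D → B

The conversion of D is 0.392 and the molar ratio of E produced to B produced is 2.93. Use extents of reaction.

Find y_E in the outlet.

0.182

Conversion of D: D consumed = 0.392 × 655.2 = 256.8 mol/min = 2ξ₁ + 2ξ₂.
Selectivity: 1ξ₁ / (1ξ₂) = 2.93 → ξ₁ = 2.93 ξ₂.
Substitute: (2·2.93 + 2) ξ₂ = 256.8 → ξ₂ = 32.68 mol/min, ξ₁ = 95.74 mol/min.
Outlet amounts (n = n₀ + Σ ν·ξ):
  D: 655.2 − 2(95.74) − 2(32.68) = 398.4
  E: 0 + 1(95.74) = 95.74
  B: 0 + 1(32.68) = 32.68
Total out = 526.8 mol/min; y_E = 95.74 / 526.8 = 0.1818.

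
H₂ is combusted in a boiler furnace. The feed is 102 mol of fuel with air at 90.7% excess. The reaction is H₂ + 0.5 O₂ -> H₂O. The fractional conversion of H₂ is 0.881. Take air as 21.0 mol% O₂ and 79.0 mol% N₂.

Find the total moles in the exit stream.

Stoichiometric O₂ = 0.5 × 102 = 51 mol; O₂ fed = 51 × 1.907 = 97.26 mol.
N₂ fed = 97.26 × 79/21 = 365.9 mol.
Fuel reacted = 0.881 × 102 → ξ = 89.86 mol.
Outlet (n = n₀ + ν ξ):
  H₂: 102 − 1(89.86) = 12.14
  O₂: 97.26 − 0.5(89.86) = 52.33
  N₂: 365.9 (inert)
  H₂O: 0 + 1(89.86) = 89.86
Total out = 12.14 + 52.33 + 365.9 + 89.86 = 520.2 mol.

520 mol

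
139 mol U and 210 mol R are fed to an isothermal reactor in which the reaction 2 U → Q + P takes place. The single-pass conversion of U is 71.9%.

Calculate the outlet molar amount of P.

50 mol

U reacted = 0.719 × 139 = 99.94 mol; ν_U = −2, so ξ = 99.94/2 = 49.97 mol.
Outlet amounts (n = n₀ + ν ξ):
  U: 139 − 2(49.97) = 39.06
  Q: 0 + 1(49.97) = 49.97
  P: 0 + 1(49.97) = 49.97
  R: 210 (inert)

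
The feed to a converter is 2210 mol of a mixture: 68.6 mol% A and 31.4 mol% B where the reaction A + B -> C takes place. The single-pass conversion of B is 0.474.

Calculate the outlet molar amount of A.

B reacted = 0.474 × 693.9 = 328.9 mol; ν_B = −1, so ξ = 328.9/1 = 328.9 mol.
Outlet amounts (n = n₀ + ν ξ):
  A: 1516 − 1(328.9) = 1187
  B: 693.9 − 1(328.9) = 365
  C: 0 + 1(328.9) = 328.9

1190 mol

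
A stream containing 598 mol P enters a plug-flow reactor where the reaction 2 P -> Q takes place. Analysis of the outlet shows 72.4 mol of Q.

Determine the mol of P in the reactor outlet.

453 mol

For Q: n = n₀ + 1ξ → 72.4 = 0 + 1ξ, giving ξ = 72.4 mol.
Outlet amounts (n = n₀ + ν ξ):
  P: 598 − 2(72.4) = 453.2
  Q: 0 + 1(72.4) = 72.4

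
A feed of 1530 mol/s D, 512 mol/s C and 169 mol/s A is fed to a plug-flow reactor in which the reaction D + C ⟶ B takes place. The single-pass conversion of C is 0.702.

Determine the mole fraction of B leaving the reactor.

0.194

C reacted = 0.702 × 512 = 359.4 mol/s; ν_C = −1, so ξ = 359.4/1 = 359.4 mol/s.
Outlet amounts (n = n₀ + ν ξ):
  D: 1530 − 1(359.4) = 1171
  C: 512 − 1(359.4) = 152.6
  B: 0 + 1(359.4) = 359.4
  A: 169 (inert)
Total out = 1852 mol/s; y_B = 359.4 / 1852 = 0.1941.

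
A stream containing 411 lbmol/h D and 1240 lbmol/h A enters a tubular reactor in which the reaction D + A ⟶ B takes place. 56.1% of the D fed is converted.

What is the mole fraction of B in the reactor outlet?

D reacted = 0.561 × 411 = 230.6 lbmol/h; ν_D = −1, so ξ = 230.6/1 = 230.6 lbmol/h.
Outlet amounts (n = n₀ + ν ξ):
  D: 411 − 1(230.6) = 180.4
  A: 1240 − 1(230.6) = 1009
  B: 0 + 1(230.6) = 230.6
Total out = 1420 lbmol/h; y_B = 230.6 / 1420 = 0.1623.

0.162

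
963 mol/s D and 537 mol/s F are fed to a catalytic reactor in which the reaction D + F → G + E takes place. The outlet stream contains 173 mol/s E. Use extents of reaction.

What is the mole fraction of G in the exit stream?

For E: n = n₀ + 1ξ → 173 = 0 + 1ξ, giving ξ = 173 mol/s.
Outlet amounts (n = n₀ + ν ξ):
  D: 963 − 1(173) = 790
  F: 537 − 1(173) = 364
  G: 0 + 1(173) = 173
  E: 0 + 1(173) = 173
Total out = 1500 mol/s; y_G = 173 / 1500 = 0.1153.

0.115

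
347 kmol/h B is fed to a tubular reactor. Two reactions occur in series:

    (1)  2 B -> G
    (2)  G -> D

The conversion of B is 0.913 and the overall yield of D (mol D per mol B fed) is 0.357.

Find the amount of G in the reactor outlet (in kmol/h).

Conversion of B: B consumed = 2ξ₁ = 0.913 × 347 → ξ₁ = 158.4 kmol/h.
Yield of D: 1ξ₂ / 347 = 0.357 → ξ₂ = 123.9 kmol/h.
Outlet amounts (n = n₀ + Σ ν·ξ):
  B: 347 − 2(158.4) = 30.19
  G: 0 + 1(158.4) − 1(123.9) = 34.53
  D: 0 + 1(123.9) = 123.9

34.5 kmol/h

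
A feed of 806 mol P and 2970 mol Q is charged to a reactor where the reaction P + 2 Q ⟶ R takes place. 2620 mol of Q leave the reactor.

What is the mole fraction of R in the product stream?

For Q: n = n₀ − 2ξ → 2620 = 2970 − 2ξ, giving ξ = 175 mol.
Outlet amounts (n = n₀ + ν ξ):
  P: 806 − 1(175) = 631
  Q: 2970 − 2(175) = 2620
  R: 0 + 1(175) = 175
Total out = 3426 mol; y_R = 175 / 3426 = 0.05108.

0.0511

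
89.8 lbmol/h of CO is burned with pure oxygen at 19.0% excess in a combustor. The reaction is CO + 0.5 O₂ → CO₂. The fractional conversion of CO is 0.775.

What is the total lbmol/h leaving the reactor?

108 lbmol/h

Stoichiometric O₂ = 0.5 × 89.8 = 44.9 lbmol/h; O₂ fed = 44.9 × 1.190 = 53.43 lbmol/h.
Fuel reacted = 0.775 × 89.8 → ξ = 69.59 lbmol/h.
Outlet (n = n₀ + ν ξ):
  CO: 89.8 − 1(69.59) = 20.2
  O₂: 53.43 − 0.5(69.59) = 18.63
  CO₂: 0 + 1(69.59) = 69.59
Total out = 20.2 + 18.63 + 69.59 = 108.4 lbmol/h.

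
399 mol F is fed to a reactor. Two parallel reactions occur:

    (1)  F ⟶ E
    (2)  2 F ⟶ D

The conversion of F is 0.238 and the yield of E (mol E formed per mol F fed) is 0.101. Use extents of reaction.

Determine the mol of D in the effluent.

27.3 mol

Yield of E: 1ξ₁ / 399 = 0.101 → ξ₁ = 40.3 mol.
Conversion of F: 1ξ₁ + 2ξ₂ = 0.238 × 399 = 94.96 → ξ₂ = 27.33 mol.
Outlet amounts (n = n₀ + Σ ν·ξ):
  F: 399 − 1(40.3) − 2(27.33) = 304
  E: 0 + 1(40.3) = 40.3
  D: 0 + 1(27.33) = 27.33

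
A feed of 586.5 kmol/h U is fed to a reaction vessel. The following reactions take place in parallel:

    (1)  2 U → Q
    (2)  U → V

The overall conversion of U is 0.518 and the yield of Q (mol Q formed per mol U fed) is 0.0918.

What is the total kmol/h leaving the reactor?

Yield of Q: 1ξ₁ / 586.5 = 0.0918 → ξ₁ = 53.84 kmol/h.
Conversion of U: 2ξ₁ + 1ξ₂ = 0.518 × 586.5 = 303.8 → ξ₂ = 196.1 kmol/h.
Outlet amounts (n = n₀ + Σ ν·ξ):
  U: 586.5 − 2(53.84) − 1(196.1) = 282.7
  Q: 0 + 1(53.84) = 53.84
  V: 0 + 1(196.1) = 196.1
Total out = 282.7 + 53.84 + 196.1 = 532.7 kmol/h.

533 kmol/h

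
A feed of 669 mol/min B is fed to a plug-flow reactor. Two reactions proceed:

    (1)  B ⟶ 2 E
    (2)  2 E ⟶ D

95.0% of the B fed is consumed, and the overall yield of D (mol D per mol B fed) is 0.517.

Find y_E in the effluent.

0.604

Conversion of B: B consumed = 1ξ₁ = 0.95 × 669 → ξ₁ = 635.5 mol/min.
Yield of D: 1ξ₂ / 669 = 0.517 → ξ₂ = 345.9 mol/min.
Outlet amounts (n = n₀ + Σ ν·ξ):
  B: 669 − 1(635.5) = 33.45
  E: 0 + 2(635.5) − 2(345.9) = 579.4
  D: 0 + 1(345.9) = 345.9
Total out = 958.7 mol/min; y_E = 579.4 / 958.7 = 0.6043.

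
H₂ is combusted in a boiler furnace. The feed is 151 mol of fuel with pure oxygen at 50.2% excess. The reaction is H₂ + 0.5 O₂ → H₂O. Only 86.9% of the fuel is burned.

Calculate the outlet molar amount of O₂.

47.8 mol

Stoichiometric O₂ = 0.5 × 151 = 75.5 mol; O₂ fed = 75.5 × 1.502 = 113.4 mol.
Fuel reacted = 0.869 × 151 → ξ = 131.2 mol.
Outlet (n = n₀ + ν ξ):
  H₂: 151 − 1(131.2) = 19.78
  O₂: 113.4 − 0.5(131.2) = 47.79
  H₂O: 0 + 1(131.2) = 131.2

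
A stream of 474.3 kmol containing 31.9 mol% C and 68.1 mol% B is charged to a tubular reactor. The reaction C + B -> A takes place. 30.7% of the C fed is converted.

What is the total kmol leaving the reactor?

C reacted = 0.307 × 151.3 = 46.45 kmol; ν_C = −1, so ξ = 46.45/1 = 46.45 kmol.
Outlet amounts (n = n₀ + ν ξ):
  C: 151.3 − 1(46.45) = 104.9
  B: 323 − 1(46.45) = 276.5
  A: 0 + 1(46.45) = 46.45
Total out = 104.9 + 276.5 + 46.45 = 427.9 kmol.

428 kmol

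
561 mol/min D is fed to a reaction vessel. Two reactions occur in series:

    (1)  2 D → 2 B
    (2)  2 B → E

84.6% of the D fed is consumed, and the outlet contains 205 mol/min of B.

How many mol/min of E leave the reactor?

135 mol/min

Conversion of D: D consumed = 2ξ₁ = 0.846 × 561 → ξ₁ = 237.3 mol/min.
B balance: n_B = 0 + 2ξ₁ − 2ξ₂ = 205 → ξ₂ = (2·237.3 − 205)/2 = 134.8 mol/min.
Outlet amounts (n = n₀ + Σ ν·ξ):
  D: 561 − 2(237.3) = 86.39
  B: 0 + 2(237.3) − 2(134.8) = 205
  E: 0 + 1(134.8) = 134.8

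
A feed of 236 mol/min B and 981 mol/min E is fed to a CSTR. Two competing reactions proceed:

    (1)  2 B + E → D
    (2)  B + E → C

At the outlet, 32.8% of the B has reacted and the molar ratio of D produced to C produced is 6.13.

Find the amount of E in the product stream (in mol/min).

939 mol/min

Conversion of B: B consumed = 0.328 × 236 = 77.41 mol/min = 2ξ₁ + 1ξ₂.
Selectivity: 1ξ₁ / (1ξ₂) = 6.13 → ξ₁ = 6.13 ξ₂.
Substitute: (2·6.13 + 1) ξ₂ = 77.41 → ξ₂ = 5.838 mol/min, ξ₁ = 35.79 mol/min.
Outlet amounts (n = n₀ + Σ ν·ξ):
  B: 236 − 2(35.79) − 1(5.838) = 158.6
  E: 981 − 1(35.79) − 1(5.838) = 939.4
  D: 0 + 1(35.79) = 35.79
  C: 0 + 1(5.838) = 5.838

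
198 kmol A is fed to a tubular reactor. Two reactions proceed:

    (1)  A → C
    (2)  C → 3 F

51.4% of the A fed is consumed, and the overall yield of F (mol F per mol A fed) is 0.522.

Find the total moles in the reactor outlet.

267 kmol

Conversion of A: A consumed = 1ξ₁ = 0.514 × 198 → ξ₁ = 101.8 kmol.
Yield of F: 3ξ₂ / 198 = 0.522 → ξ₂ = 34.45 kmol.
Outlet amounts (n = n₀ + Σ ν·ξ):
  A: 198 − 1(101.8) = 96.23
  C: 0 + 1(101.8) − 1(34.45) = 67.32
  F: 0 + 3(34.45) = 103.4
Total out = 96.23 + 67.32 + 103.4 = 266.9 kmol.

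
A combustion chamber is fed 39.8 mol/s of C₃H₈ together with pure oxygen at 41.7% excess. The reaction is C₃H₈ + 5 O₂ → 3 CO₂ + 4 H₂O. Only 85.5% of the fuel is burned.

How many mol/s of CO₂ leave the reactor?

Stoichiometric O₂ = 5 × 39.8 = 199 mol/s; O₂ fed = 199 × 1.417 = 282 mol/s.
Fuel reacted = 0.855 × 39.8 → ξ = 34.03 mol/s.
Outlet (n = n₀ + ν ξ):
  C₃H₈: 39.8 − 1(34.03) = 5.771
  O₂: 282 − 5(34.03) = 111.8
  CO₂: 0 + 3(34.03) = 102.1
  H₂O: 0 + 4(34.03) = 136.1

102 mol/s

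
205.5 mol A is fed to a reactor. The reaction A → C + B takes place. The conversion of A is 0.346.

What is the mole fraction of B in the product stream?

A reacted = 0.346 × 205.5 = 71.1 mol; ν_A = −1, so ξ = 71.1/1 = 71.1 mol.
Outlet amounts (n = n₀ + ν ξ):
  A: 205.5 − 1(71.1) = 134.4
  C: 0 + 1(71.1) = 71.1
  B: 0 + 1(71.1) = 71.1
Total out = 276.6 mol; y_B = 71.1 / 276.6 = 0.2571.

0.257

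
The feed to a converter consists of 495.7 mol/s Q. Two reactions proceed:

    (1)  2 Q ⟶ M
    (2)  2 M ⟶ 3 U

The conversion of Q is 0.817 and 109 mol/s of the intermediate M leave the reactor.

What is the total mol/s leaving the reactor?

340 mol/s

Conversion of Q: Q consumed = 2ξ₁ = 0.817 × 495.7 → ξ₁ = 202.5 mol/s.
M balance: n_M = 0 + 1ξ₁ − 2ξ₂ = 109 → ξ₂ = (1·202.5 − 109)/2 = 46.75 mol/s.
Outlet amounts (n = n₀ + Σ ν·ξ):
  Q: 495.7 − 2(202.5) = 90.71
  M: 0 + 1(202.5) − 2(46.75) = 109
  U: 0 + 3(46.75) = 140.2
Total out = 90.71 + 109 + 140.2 = 340 mol/s.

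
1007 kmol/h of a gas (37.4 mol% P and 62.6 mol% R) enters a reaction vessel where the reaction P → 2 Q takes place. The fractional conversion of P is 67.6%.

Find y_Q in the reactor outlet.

0.404

P reacted = 0.676 × 376.6 = 254.6 kmol/h; ν_P = −1, so ξ = 254.6/1 = 254.6 kmol/h.
Outlet amounts (n = n₀ + ν ξ):
  P: 376.6 − 1(254.6) = 122
  Q: 0 + 2(254.6) = 509.2
  R: 630.4 (inert)
Total out = 1262 kmol/h; y_Q = 509.2 / 1262 = 0.4036.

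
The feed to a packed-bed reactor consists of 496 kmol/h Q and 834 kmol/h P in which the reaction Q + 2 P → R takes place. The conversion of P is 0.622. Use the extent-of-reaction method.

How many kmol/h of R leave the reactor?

259 kmol/h

P reacted = 0.622 × 834 = 518.7 kmol/h; ν_P = −2, so ξ = 518.7/2 = 259.4 kmol/h.
Outlet amounts (n = n₀ + ν ξ):
  Q: 496 − 1(259.4) = 236.6
  P: 834 − 2(259.4) = 315.3
  R: 0 + 1(259.4) = 259.4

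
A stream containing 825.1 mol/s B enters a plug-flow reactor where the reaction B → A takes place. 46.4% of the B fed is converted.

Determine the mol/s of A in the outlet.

B reacted = 0.464 × 825.1 = 382.8 mol/s; ν_B = −1, so ξ = 382.8/1 = 382.8 mol/s.
Outlet amounts (n = n₀ + ν ξ):
  B: 825.1 − 1(382.8) = 442.3
  A: 0 + 1(382.8) = 382.8

383 mol/s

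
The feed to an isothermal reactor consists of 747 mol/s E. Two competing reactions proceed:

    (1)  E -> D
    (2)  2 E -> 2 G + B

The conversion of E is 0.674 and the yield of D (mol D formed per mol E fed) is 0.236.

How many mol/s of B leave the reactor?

Yield of D: 1ξ₁ / 747 = 0.236 → ξ₁ = 176.3 mol/s.
Conversion of E: 1ξ₁ + 2ξ₂ = 0.674 × 747 = 503.5 → ξ₂ = 163.6 mol/s.
Outlet amounts (n = n₀ + Σ ν·ξ):
  E: 747 − 1(176.3) − 2(163.6) = 243.5
  D: 0 + 1(176.3) = 176.3
  G: 0 + 2(163.6) = 327.2
  B: 0 + 1(163.6) = 163.6

164 mol/s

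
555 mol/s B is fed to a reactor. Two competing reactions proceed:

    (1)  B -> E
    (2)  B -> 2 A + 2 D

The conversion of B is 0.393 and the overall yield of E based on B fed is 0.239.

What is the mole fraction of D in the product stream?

0.211

Yield of E: 1ξ₁ / 555 = 0.239 → ξ₁ = 132.6 mol/s.
Conversion of B: 1ξ₁ + 1ξ₂ = 0.393 × 555 = 218.1 → ξ₂ = 85.47 mol/s.
Outlet amounts (n = n₀ + Σ ν·ξ):
  B: 555 − 1(132.6) − 1(85.47) = 336.9
  E: 0 + 1(132.6) = 132.6
  A: 0 + 2(85.47) = 170.9
  D: 0 + 2(85.47) = 170.9
Total out = 811.4 mol/s; y_D = 170.9 / 811.4 = 0.2107.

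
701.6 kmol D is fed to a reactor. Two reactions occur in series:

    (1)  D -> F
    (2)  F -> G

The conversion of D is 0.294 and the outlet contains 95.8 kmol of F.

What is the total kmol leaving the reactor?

702 kmol

Conversion of D: D consumed = 1ξ₁ = 0.294 × 701.6 → ξ₁ = 206.3 kmol.
F balance: n_F = 0 + 1ξ₁ − 1ξ₂ = 95.8 → ξ₂ = (1·206.3 − 95.8)/1 = 110.5 kmol.
Outlet amounts (n = n₀ + Σ ν·ξ):
  D: 701.6 − 1(206.3) = 495.3
  F: 0 + 1(206.3) − 1(110.5) = 95.8
  G: 0 + 1(110.5) = 110.5
Total out = 495.3 + 95.8 + 110.5 = 701.6 kmol.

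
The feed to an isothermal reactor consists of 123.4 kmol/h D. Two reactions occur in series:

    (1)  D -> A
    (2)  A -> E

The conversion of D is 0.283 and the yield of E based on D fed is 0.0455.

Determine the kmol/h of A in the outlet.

29.3 kmol/h

Conversion of D: D consumed = 1ξ₁ = 0.283 × 123.4 → ξ₁ = 34.92 kmol/h.
Yield of E: 1ξ₂ / 123.4 = 0.0455 → ξ₂ = 5.615 kmol/h.
Outlet amounts (n = n₀ + Σ ν·ξ):
  D: 123.4 − 1(34.92) = 88.48
  A: 0 + 1(34.92) − 1(5.615) = 29.31
  E: 0 + 1(5.615) = 5.615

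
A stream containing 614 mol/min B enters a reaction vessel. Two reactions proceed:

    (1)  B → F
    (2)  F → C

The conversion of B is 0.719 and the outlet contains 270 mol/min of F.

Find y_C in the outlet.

0.279

Conversion of B: B consumed = 1ξ₁ = 0.719 × 614 → ξ₁ = 441.5 mol/min.
F balance: n_F = 0 + 1ξ₁ − 1ξ₂ = 270 → ξ₂ = (1·441.5 − 270)/1 = 171.5 mol/min.
Outlet amounts (n = n₀ + Σ ν·ξ):
  B: 614 − 1(441.5) = 172.5
  F: 0 + 1(441.5) − 1(171.5) = 270
  C: 0 + 1(171.5) = 171.5
Total out = 614 mol/min; y_C = 171.5 / 614 = 0.2793.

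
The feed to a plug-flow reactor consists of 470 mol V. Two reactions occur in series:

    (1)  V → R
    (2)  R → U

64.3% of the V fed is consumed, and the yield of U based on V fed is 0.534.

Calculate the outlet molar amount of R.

51.2 mol

Conversion of V: V consumed = 1ξ₁ = 0.643 × 470 → ξ₁ = 302.2 mol.
Yield of U: 1ξ₂ / 470 = 0.534 → ξ₂ = 251 mol.
Outlet amounts (n = n₀ + Σ ν·ξ):
  V: 470 − 1(302.2) = 167.8
  R: 0 + 1(302.2) − 1(251) = 51.23
  U: 0 + 1(251) = 251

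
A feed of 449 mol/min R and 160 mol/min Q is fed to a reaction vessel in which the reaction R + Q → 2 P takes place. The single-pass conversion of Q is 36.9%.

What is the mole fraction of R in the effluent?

0.64

Q reacted = 0.369 × 160 = 59.04 mol/min; ν_Q = −1, so ξ = 59.04/1 = 59.04 mol/min.
Outlet amounts (n = n₀ + ν ξ):
  R: 449 − 1(59.04) = 390
  Q: 160 − 1(59.04) = 101
  P: 0 + 2(59.04) = 118.1
Total out = 609 mol/min; y_R = 390 / 609 = 0.6403.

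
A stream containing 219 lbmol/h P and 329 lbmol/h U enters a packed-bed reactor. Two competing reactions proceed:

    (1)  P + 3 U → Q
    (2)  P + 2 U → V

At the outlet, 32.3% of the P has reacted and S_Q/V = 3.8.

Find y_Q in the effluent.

Conversion of P: P consumed = 0.323 × 219 = 70.74 lbmol/h = 1ξ₁ + 1ξ₂.
Selectivity: 1ξ₁ / (1ξ₂) = 3.8 → ξ₁ = 3.8 ξ₂.
Substitute: (1·3.8 + 1) ξ₂ = 70.74 → ξ₂ = 14.74 lbmol/h, ξ₁ = 56 lbmol/h.
Outlet amounts (n = n₀ + Σ ν·ξ):
  P: 219 − 1(56) − 1(14.74) = 148.3
  U: 329 − 3(56) − 2(14.74) = 131.5
  Q: 0 + 1(56) = 56
  V: 0 + 1(14.74) = 14.74
Total out = 350.5 lbmol/h; y_Q = 56 / 350.5 = 0.1598.

0.16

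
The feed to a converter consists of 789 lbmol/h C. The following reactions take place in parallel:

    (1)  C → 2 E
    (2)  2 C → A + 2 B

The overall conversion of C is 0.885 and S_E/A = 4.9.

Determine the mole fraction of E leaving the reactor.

0.578

Conversion of C: C consumed = 0.885 × 789 = 698.3 lbmol/h = 1ξ₁ + 2ξ₂.
Selectivity: 2ξ₁ / (1ξ₂) = 4.9 → ξ₁ = 2.45 ξ₂.
Substitute: (1·2.45 + 2) ξ₂ = 698.3 → ξ₂ = 156.9 lbmol/h, ξ₁ = 384.4 lbmol/h.
Outlet amounts (n = n₀ + Σ ν·ξ):
  C: 789 − 1(384.4) − 2(156.9) = 90.74
  E: 0 + 2(384.4) = 768.9
  A: 0 + 1(156.9) = 156.9
  B: 0 + 2(156.9) = 313.8
Total out = 1330 lbmol/h; y_E = 768.9 / 1330 = 0.5779.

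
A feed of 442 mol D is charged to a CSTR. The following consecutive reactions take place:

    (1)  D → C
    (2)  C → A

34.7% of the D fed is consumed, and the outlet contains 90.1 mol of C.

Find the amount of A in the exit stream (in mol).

63.3 mol

Conversion of D: D consumed = 1ξ₁ = 0.347 × 442 → ξ₁ = 153.4 mol.
C balance: n_C = 0 + 1ξ₁ − 1ξ₂ = 90.1 → ξ₂ = (1·153.4 − 90.1)/1 = 63.27 mol.
Outlet amounts (n = n₀ + Σ ν·ξ):
  D: 442 − 1(153.4) = 288.6
  C: 0 + 1(153.4) − 1(63.27) = 90.1
  A: 0 + 1(63.27) = 63.27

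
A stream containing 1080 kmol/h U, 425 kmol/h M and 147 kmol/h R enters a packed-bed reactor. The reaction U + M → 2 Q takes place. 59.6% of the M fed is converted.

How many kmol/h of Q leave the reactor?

507 kmol/h

M reacted = 0.596 × 425 = 253.3 kmol/h; ν_M = −1, so ξ = 253.3/1 = 253.3 kmol/h.
Outlet amounts (n = n₀ + ν ξ):
  U: 1080 − 1(253.3) = 826.7
  M: 425 − 1(253.3) = 171.7
  Q: 0 + 2(253.3) = 506.6
  R: 147 (inert)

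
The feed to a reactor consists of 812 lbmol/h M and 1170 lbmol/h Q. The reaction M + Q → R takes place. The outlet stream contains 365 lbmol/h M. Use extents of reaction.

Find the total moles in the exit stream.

1540 lbmol/h

For M: n = n₀ − 1ξ → 365 = 812 − 1ξ, giving ξ = 447 lbmol/h.
Outlet amounts (n = n₀ + ν ξ):
  M: 812 − 1(447) = 365
  Q: 1170 − 1(447) = 723
  R: 0 + 1(447) = 447
Total out = 365 + 723 + 447 = 1535 lbmol/h.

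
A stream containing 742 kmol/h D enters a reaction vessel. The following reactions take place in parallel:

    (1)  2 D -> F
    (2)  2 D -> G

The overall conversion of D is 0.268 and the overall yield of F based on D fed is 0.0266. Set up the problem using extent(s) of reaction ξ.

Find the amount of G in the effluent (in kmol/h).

Yield of F: 1ξ₁ / 742 = 0.0266 → ξ₁ = 19.74 kmol/h.
Conversion of D: 2ξ₁ + 2ξ₂ = 0.268 × 742 = 198.9 → ξ₂ = 79.69 kmol/h.
Outlet amounts (n = n₀ + Σ ν·ξ):
  D: 742 − 2(19.74) − 2(79.69) = 543.1
  F: 0 + 1(19.74) = 19.74
  G: 0 + 1(79.69) = 79.69

79.7 kmol/h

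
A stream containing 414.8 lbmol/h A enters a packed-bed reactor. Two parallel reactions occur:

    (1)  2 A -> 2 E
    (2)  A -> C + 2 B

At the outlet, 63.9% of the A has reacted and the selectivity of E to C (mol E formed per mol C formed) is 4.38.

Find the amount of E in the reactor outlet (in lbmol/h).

216 lbmol/h

Conversion of A: A consumed = 0.639 × 414.8 = 265.1 lbmol/h = 2ξ₁ + 1ξ₂.
Selectivity: 2ξ₁ / (1ξ₂) = 4.38 → ξ₁ = 2.19 ξ₂.
Substitute: (2·2.19 + 1) ξ₂ = 265.1 → ξ₂ = 49.27 lbmol/h, ξ₁ = 107.9 lbmol/h.
Outlet amounts (n = n₀ + Σ ν·ξ):
  A: 414.8 − 2(107.9) − 1(49.27) = 149.7
  E: 0 + 2(107.9) = 215.8
  C: 0 + 1(49.27) = 49.27
  B: 0 + 2(49.27) = 98.53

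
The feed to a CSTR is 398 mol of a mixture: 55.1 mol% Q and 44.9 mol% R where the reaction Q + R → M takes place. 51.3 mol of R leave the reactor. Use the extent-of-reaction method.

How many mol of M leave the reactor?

127 mol

For R: n = n₀ − 1ξ → 51.3 = 178.7 − 1ξ, giving ξ = 127.4 mol.
Outlet amounts (n = n₀ + ν ξ):
  Q: 219.3 − 1(127.4) = 91.9
  R: 178.7 − 1(127.4) = 51.3
  M: 0 + 1(127.4) = 127.4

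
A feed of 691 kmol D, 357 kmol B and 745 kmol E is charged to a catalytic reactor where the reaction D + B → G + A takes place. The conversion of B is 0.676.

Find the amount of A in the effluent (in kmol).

241 kmol

B reacted = 0.676 × 357 = 241.3 kmol; ν_B = −1, so ξ = 241.3/1 = 241.3 kmol.
Outlet amounts (n = n₀ + ν ξ):
  D: 691 − 1(241.3) = 449.7
  B: 357 − 1(241.3) = 115.7
  G: 0 + 1(241.3) = 241.3
  A: 0 + 1(241.3) = 241.3
  E: 745 (inert)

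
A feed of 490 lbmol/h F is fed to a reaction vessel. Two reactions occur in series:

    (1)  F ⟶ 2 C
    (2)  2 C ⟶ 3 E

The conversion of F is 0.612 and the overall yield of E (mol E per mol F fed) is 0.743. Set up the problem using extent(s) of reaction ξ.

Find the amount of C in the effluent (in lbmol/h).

Conversion of F: F consumed = 1ξ₁ = 0.612 × 490 → ξ₁ = 299.9 lbmol/h.
Yield of E: 3ξ₂ / 490 = 0.743 → ξ₂ = 121.4 lbmol/h.
Outlet amounts (n = n₀ + Σ ν·ξ):
  F: 490 − 1(299.9) = 190.1
  C: 0 + 2(299.9) − 2(121.4) = 357
  E: 0 + 3(121.4) = 364.1

357 lbmol/h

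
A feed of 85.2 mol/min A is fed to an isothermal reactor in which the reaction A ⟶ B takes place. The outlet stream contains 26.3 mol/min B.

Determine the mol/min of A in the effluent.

58.9 mol/min

For B: n = n₀ + 1ξ → 26.3 = 0 + 1ξ, giving ξ = 26.3 mol/min.
Outlet amounts (n = n₀ + ν ξ):
  A: 85.2 − 1(26.3) = 58.9
  B: 0 + 1(26.3) = 26.3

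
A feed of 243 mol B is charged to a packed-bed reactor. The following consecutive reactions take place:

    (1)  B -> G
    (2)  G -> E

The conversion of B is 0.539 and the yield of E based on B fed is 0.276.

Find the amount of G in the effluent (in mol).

Conversion of B: B consumed = 1ξ₁ = 0.539 × 243 → ξ₁ = 131 mol.
Yield of E: 1ξ₂ / 243 = 0.276 → ξ₂ = 67.07 mol.
Outlet amounts (n = n₀ + Σ ν·ξ):
  B: 243 − 1(131) = 112
  G: 0 + 1(131) − 1(67.07) = 63.91
  E: 0 + 1(67.07) = 67.07

63.9 mol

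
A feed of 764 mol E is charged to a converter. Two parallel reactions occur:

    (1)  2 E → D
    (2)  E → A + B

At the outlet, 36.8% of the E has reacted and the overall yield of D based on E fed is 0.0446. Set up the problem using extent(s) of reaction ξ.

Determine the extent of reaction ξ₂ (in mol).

ξ₂ = 213 mol

Yield of D: 1ξ₁ / 764 = 0.0446 → ξ₁ = 34.07 mol.
Conversion of E: 2ξ₁ + 1ξ₂ = 0.368 × 764 = 281.2 → ξ₂ = 213 mol.
Outlet amounts (n = n₀ + Σ ν·ξ):
  E: 764 − 2(34.07) − 1(213) = 482.8
  D: 0 + 1(34.07) = 34.07
  A: 0 + 1(213) = 213
  B: 0 + 1(213) = 213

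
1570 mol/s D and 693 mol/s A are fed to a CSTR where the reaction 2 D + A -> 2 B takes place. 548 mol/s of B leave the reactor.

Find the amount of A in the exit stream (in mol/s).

419 mol/s

For B: n = n₀ + 2ξ → 548 = 0 + 2ξ, giving ξ = 274 mol/s.
Outlet amounts (n = n₀ + ν ξ):
  D: 1570 − 2(274) = 1022
  A: 693 − 1(274) = 419
  B: 0 + 2(274) = 548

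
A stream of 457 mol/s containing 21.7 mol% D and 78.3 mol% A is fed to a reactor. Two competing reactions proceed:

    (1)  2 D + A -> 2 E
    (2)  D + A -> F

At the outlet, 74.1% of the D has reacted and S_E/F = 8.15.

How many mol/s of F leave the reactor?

Conversion of D: D consumed = 0.741 × 99.17 = 73.48 mol/s = 2ξ₁ + 1ξ₂.
Selectivity: 2ξ₁ / (1ξ₂) = 8.15 → ξ₁ = 4.075 ξ₂.
Substitute: (2·4.075 + 1) ξ₂ = 73.48 → ξ₂ = 8.031 mol/s, ξ₁ = 32.73 mol/s.
Outlet amounts (n = n₀ + Σ ν·ξ):
  D: 99.17 − 2(32.73) − 1(8.031) = 25.68
  A: 357.8 − 1(32.73) − 1(8.031) = 317.1
  E: 0 + 2(32.73) = 65.45
  F: 0 + 1(8.031) = 8.031

8.03 mol/s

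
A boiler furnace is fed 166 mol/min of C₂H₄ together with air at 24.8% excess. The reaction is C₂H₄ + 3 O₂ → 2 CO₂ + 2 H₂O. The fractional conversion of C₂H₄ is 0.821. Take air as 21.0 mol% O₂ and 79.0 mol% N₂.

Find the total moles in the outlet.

3130 mol/min

Stoichiometric O₂ = 3 × 166 = 498 mol/min; O₂ fed = 498 × 1.248 = 621.5 mol/min.
N₂ fed = 621.5 × 79/21 = 2338 mol/min.
Fuel reacted = 0.821 × 166 → ξ = 136.3 mol/min.
Outlet (n = n₀ + ν ξ):
  C₂H₄: 166 − 1(136.3) = 29.71
  O₂: 621.5 − 3(136.3) = 212.6
  N₂: 2338 (inert)
  CO₂: 0 + 2(136.3) = 272.6
  H₂O: 0 + 2(136.3) = 272.6
Total out = 29.71 + 212.6 + 2338 + 272.6 + 272.6 = 3126 mol/min.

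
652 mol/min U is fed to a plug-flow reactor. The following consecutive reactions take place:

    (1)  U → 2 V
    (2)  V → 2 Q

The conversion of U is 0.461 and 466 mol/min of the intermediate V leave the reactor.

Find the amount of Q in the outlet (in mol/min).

270 mol/min

Conversion of U: U consumed = 1ξ₁ = 0.461 × 652 → ξ₁ = 300.6 mol/min.
V balance: n_V = 0 + 2ξ₁ − 1ξ₂ = 466 → ξ₂ = (2·300.6 − 466)/1 = 135.1 mol/min.
Outlet amounts (n = n₀ + Σ ν·ξ):
  U: 652 − 1(300.6) = 351.4
  V: 0 + 2(300.6) − 1(135.1) = 466
  Q: 0 + 2(135.1) = 270.3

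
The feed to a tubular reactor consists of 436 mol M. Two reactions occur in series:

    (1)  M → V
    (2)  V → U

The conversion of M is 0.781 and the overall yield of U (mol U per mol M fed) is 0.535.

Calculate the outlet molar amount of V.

Conversion of M: M consumed = 1ξ₁ = 0.781 × 436 → ξ₁ = 340.5 mol.
Yield of U: 1ξ₂ / 436 = 0.535 → ξ₂ = 233.3 mol.
Outlet amounts (n = n₀ + Σ ν·ξ):
  M: 436 − 1(340.5) = 95.48
  V: 0 + 1(340.5) − 1(233.3) = 107.3
  U: 0 + 1(233.3) = 233.3

107 mol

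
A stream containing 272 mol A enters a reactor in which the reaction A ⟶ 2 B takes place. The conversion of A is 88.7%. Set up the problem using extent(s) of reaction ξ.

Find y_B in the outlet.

A reacted = 0.887 × 272 = 241.3 mol; ν_A = −1, so ξ = 241.3/1 = 241.3 mol.
Outlet amounts (n = n₀ + ν ξ):
  A: 272 − 1(241.3) = 30.74
  B: 0 + 2(241.3) = 482.5
Total out = 513.3 mol; y_B = 482.5 / 513.3 = 0.9401.

0.94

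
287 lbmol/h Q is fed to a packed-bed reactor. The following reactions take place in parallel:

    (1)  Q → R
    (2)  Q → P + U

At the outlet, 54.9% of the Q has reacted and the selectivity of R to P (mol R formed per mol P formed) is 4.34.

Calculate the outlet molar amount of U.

Conversion of Q: Q consumed = 0.549 × 287 = 157.6 lbmol/h = 1ξ₁ + 1ξ₂.
Selectivity: 1ξ₁ / (1ξ₂) = 4.34 → ξ₁ = 4.34 ξ₂.
Substitute: (1·4.34 + 1) ξ₂ = 157.6 → ξ₂ = 29.51 lbmol/h, ξ₁ = 128.1 lbmol/h.
Outlet amounts (n = n₀ + Σ ν·ξ):
  Q: 287 − 1(128.1) − 1(29.51) = 129.4
  R: 0 + 1(128.1) = 128.1
  P: 0 + 1(29.51) = 29.51
  U: 0 + 1(29.51) = 29.51

29.5 lbmol/h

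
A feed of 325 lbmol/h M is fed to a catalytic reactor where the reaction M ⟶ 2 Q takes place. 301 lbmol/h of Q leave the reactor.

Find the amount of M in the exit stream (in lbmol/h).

For Q: n = n₀ + 2ξ → 301 = 0 + 2ξ, giving ξ = 150.5 lbmol/h.
Outlet amounts (n = n₀ + ν ξ):
  M: 325 − 1(150.5) = 174.5
  Q: 0 + 2(150.5) = 301

174 lbmol/h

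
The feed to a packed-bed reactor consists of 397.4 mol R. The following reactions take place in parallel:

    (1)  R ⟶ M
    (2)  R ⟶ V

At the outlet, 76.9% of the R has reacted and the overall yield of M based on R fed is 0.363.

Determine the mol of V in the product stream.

Yield of M: 1ξ₁ / 397.4 = 0.363 → ξ₁ = 144.3 mol.
Conversion of R: 1ξ₁ + 1ξ₂ = 0.769 × 397.4 = 305.6 → ξ₂ = 161.3 mol.
Outlet amounts (n = n₀ + Σ ν·ξ):
  R: 397.4 − 1(144.3) − 1(161.3) = 91.8
  M: 0 + 1(144.3) = 144.3
  V: 0 + 1(161.3) = 161.3

161 mol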